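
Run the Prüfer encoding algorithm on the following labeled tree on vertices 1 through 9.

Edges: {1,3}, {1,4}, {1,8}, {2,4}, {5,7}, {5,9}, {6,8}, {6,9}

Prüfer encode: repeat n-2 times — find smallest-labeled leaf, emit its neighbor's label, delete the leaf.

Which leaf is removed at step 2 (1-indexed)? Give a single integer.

Answer: 3

Derivation:
Step 1: current leaves = {2,3,7}. Remove leaf 2 (neighbor: 4).
Step 2: current leaves = {3,4,7}. Remove leaf 3 (neighbor: 1).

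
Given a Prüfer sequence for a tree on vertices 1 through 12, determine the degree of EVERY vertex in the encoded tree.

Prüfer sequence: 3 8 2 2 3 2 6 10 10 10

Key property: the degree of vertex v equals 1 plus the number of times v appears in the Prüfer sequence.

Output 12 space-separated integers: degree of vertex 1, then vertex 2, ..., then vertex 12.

Answer: 1 4 3 1 1 2 1 2 1 4 1 1

Derivation:
p_1 = 3: count[3] becomes 1
p_2 = 8: count[8] becomes 1
p_3 = 2: count[2] becomes 1
p_4 = 2: count[2] becomes 2
p_5 = 3: count[3] becomes 2
p_6 = 2: count[2] becomes 3
p_7 = 6: count[6] becomes 1
p_8 = 10: count[10] becomes 1
p_9 = 10: count[10] becomes 2
p_10 = 10: count[10] becomes 3
Degrees (1 + count): deg[1]=1+0=1, deg[2]=1+3=4, deg[3]=1+2=3, deg[4]=1+0=1, deg[5]=1+0=1, deg[6]=1+1=2, deg[7]=1+0=1, deg[8]=1+1=2, deg[9]=1+0=1, deg[10]=1+3=4, deg[11]=1+0=1, deg[12]=1+0=1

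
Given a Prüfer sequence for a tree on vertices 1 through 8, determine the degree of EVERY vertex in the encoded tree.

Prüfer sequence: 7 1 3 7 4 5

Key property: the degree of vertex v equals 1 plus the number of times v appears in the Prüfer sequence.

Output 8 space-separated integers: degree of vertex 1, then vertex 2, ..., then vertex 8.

Answer: 2 1 2 2 2 1 3 1

Derivation:
p_1 = 7: count[7] becomes 1
p_2 = 1: count[1] becomes 1
p_3 = 3: count[3] becomes 1
p_4 = 7: count[7] becomes 2
p_5 = 4: count[4] becomes 1
p_6 = 5: count[5] becomes 1
Degrees (1 + count): deg[1]=1+1=2, deg[2]=1+0=1, deg[3]=1+1=2, deg[4]=1+1=2, deg[5]=1+1=2, deg[6]=1+0=1, deg[7]=1+2=3, deg[8]=1+0=1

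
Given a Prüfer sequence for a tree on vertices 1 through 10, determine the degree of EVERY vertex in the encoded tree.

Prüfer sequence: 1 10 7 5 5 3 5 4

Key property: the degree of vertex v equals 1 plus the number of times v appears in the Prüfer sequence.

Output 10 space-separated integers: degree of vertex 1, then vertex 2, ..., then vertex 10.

Answer: 2 1 2 2 4 1 2 1 1 2

Derivation:
p_1 = 1: count[1] becomes 1
p_2 = 10: count[10] becomes 1
p_3 = 7: count[7] becomes 1
p_4 = 5: count[5] becomes 1
p_5 = 5: count[5] becomes 2
p_6 = 3: count[3] becomes 1
p_7 = 5: count[5] becomes 3
p_8 = 4: count[4] becomes 1
Degrees (1 + count): deg[1]=1+1=2, deg[2]=1+0=1, deg[3]=1+1=2, deg[4]=1+1=2, deg[5]=1+3=4, deg[6]=1+0=1, deg[7]=1+1=2, deg[8]=1+0=1, deg[9]=1+0=1, deg[10]=1+1=2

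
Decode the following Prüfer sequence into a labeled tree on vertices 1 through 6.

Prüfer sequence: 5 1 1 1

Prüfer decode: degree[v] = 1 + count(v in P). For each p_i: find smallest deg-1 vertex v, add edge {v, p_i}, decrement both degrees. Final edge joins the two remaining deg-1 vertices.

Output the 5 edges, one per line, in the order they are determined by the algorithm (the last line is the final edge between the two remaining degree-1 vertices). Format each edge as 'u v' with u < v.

Initial degrees: {1:4, 2:1, 3:1, 4:1, 5:2, 6:1}
Step 1: smallest deg-1 vertex = 2, p_1 = 5. Add edge {2,5}. Now deg[2]=0, deg[5]=1.
Step 2: smallest deg-1 vertex = 3, p_2 = 1. Add edge {1,3}. Now deg[3]=0, deg[1]=3.
Step 3: smallest deg-1 vertex = 4, p_3 = 1. Add edge {1,4}. Now deg[4]=0, deg[1]=2.
Step 4: smallest deg-1 vertex = 5, p_4 = 1. Add edge {1,5}. Now deg[5]=0, deg[1]=1.
Final: two remaining deg-1 vertices are 1, 6. Add edge {1,6}.

Answer: 2 5
1 3
1 4
1 5
1 6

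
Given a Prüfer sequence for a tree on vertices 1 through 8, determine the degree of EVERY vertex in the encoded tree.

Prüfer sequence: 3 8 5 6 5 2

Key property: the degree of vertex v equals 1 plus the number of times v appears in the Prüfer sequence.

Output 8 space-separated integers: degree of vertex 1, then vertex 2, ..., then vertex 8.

p_1 = 3: count[3] becomes 1
p_2 = 8: count[8] becomes 1
p_3 = 5: count[5] becomes 1
p_4 = 6: count[6] becomes 1
p_5 = 5: count[5] becomes 2
p_6 = 2: count[2] becomes 1
Degrees (1 + count): deg[1]=1+0=1, deg[2]=1+1=2, deg[3]=1+1=2, deg[4]=1+0=1, deg[5]=1+2=3, deg[6]=1+1=2, deg[7]=1+0=1, deg[8]=1+1=2

Answer: 1 2 2 1 3 2 1 2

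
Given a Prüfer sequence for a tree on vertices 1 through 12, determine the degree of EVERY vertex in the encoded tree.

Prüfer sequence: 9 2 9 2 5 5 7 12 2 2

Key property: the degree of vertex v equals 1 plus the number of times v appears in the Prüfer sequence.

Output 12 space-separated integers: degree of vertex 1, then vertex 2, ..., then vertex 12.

Answer: 1 5 1 1 3 1 2 1 3 1 1 2

Derivation:
p_1 = 9: count[9] becomes 1
p_2 = 2: count[2] becomes 1
p_3 = 9: count[9] becomes 2
p_4 = 2: count[2] becomes 2
p_5 = 5: count[5] becomes 1
p_6 = 5: count[5] becomes 2
p_7 = 7: count[7] becomes 1
p_8 = 12: count[12] becomes 1
p_9 = 2: count[2] becomes 3
p_10 = 2: count[2] becomes 4
Degrees (1 + count): deg[1]=1+0=1, deg[2]=1+4=5, deg[3]=1+0=1, deg[4]=1+0=1, deg[5]=1+2=3, deg[6]=1+0=1, deg[7]=1+1=2, deg[8]=1+0=1, deg[9]=1+2=3, deg[10]=1+0=1, deg[11]=1+0=1, deg[12]=1+1=2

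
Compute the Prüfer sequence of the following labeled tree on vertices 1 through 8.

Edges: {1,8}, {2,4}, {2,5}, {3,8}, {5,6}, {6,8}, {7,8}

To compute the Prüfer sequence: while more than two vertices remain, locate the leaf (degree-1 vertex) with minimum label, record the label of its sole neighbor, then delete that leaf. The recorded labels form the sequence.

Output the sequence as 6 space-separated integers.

Step 1: leaves = {1,3,4,7}. Remove smallest leaf 1, emit neighbor 8.
Step 2: leaves = {3,4,7}. Remove smallest leaf 3, emit neighbor 8.
Step 3: leaves = {4,7}. Remove smallest leaf 4, emit neighbor 2.
Step 4: leaves = {2,7}. Remove smallest leaf 2, emit neighbor 5.
Step 5: leaves = {5,7}. Remove smallest leaf 5, emit neighbor 6.
Step 6: leaves = {6,7}. Remove smallest leaf 6, emit neighbor 8.
Done: 2 vertices remain (7, 8). Sequence = [8 8 2 5 6 8]

Answer: 8 8 2 5 6 8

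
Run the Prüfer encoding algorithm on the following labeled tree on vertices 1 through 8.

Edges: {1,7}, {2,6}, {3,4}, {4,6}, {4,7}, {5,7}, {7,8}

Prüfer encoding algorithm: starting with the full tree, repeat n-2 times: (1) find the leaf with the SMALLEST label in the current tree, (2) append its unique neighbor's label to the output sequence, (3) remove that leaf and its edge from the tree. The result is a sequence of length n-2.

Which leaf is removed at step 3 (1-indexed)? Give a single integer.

Step 1: current leaves = {1,2,3,5,8}. Remove leaf 1 (neighbor: 7).
Step 2: current leaves = {2,3,5,8}. Remove leaf 2 (neighbor: 6).
Step 3: current leaves = {3,5,6,8}. Remove leaf 3 (neighbor: 4).

Answer: 3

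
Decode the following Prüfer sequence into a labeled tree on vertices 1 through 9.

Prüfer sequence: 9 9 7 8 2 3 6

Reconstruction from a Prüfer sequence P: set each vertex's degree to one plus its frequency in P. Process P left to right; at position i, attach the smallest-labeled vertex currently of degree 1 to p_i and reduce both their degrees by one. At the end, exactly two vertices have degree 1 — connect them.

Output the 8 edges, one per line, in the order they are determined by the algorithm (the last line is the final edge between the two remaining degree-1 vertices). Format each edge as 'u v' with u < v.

Initial degrees: {1:1, 2:2, 3:2, 4:1, 5:1, 6:2, 7:2, 8:2, 9:3}
Step 1: smallest deg-1 vertex = 1, p_1 = 9. Add edge {1,9}. Now deg[1]=0, deg[9]=2.
Step 2: smallest deg-1 vertex = 4, p_2 = 9. Add edge {4,9}. Now deg[4]=0, deg[9]=1.
Step 3: smallest deg-1 vertex = 5, p_3 = 7. Add edge {5,7}. Now deg[5]=0, deg[7]=1.
Step 4: smallest deg-1 vertex = 7, p_4 = 8. Add edge {7,8}. Now deg[7]=0, deg[8]=1.
Step 5: smallest deg-1 vertex = 8, p_5 = 2. Add edge {2,8}. Now deg[8]=0, deg[2]=1.
Step 6: smallest deg-1 vertex = 2, p_6 = 3. Add edge {2,3}. Now deg[2]=0, deg[3]=1.
Step 7: smallest deg-1 vertex = 3, p_7 = 6. Add edge {3,6}. Now deg[3]=0, deg[6]=1.
Final: two remaining deg-1 vertices are 6, 9. Add edge {6,9}.

Answer: 1 9
4 9
5 7
7 8
2 8
2 3
3 6
6 9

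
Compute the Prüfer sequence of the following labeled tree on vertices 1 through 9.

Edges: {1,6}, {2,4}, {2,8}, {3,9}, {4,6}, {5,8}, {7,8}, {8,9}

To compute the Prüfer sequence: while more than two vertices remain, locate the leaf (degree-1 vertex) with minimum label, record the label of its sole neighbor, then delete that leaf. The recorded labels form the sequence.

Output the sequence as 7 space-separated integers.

Answer: 6 9 8 4 2 8 8

Derivation:
Step 1: leaves = {1,3,5,7}. Remove smallest leaf 1, emit neighbor 6.
Step 2: leaves = {3,5,6,7}. Remove smallest leaf 3, emit neighbor 9.
Step 3: leaves = {5,6,7,9}. Remove smallest leaf 5, emit neighbor 8.
Step 4: leaves = {6,7,9}. Remove smallest leaf 6, emit neighbor 4.
Step 5: leaves = {4,7,9}. Remove smallest leaf 4, emit neighbor 2.
Step 6: leaves = {2,7,9}. Remove smallest leaf 2, emit neighbor 8.
Step 7: leaves = {7,9}. Remove smallest leaf 7, emit neighbor 8.
Done: 2 vertices remain (8, 9). Sequence = [6 9 8 4 2 8 8]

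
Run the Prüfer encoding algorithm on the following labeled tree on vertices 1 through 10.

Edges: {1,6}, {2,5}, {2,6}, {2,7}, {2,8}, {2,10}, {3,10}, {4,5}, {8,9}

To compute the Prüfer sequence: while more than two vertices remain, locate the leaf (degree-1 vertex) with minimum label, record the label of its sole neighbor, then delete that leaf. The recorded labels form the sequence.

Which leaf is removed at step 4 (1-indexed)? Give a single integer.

Step 1: current leaves = {1,3,4,7,9}. Remove leaf 1 (neighbor: 6).
Step 2: current leaves = {3,4,6,7,9}. Remove leaf 3 (neighbor: 10).
Step 3: current leaves = {4,6,7,9,10}. Remove leaf 4 (neighbor: 5).
Step 4: current leaves = {5,6,7,9,10}. Remove leaf 5 (neighbor: 2).

Answer: 5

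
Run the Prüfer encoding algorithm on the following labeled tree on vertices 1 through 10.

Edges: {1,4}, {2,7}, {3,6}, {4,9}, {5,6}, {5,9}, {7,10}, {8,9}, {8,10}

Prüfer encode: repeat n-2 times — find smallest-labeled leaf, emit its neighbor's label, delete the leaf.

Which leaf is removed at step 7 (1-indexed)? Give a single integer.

Step 1: current leaves = {1,2,3}. Remove leaf 1 (neighbor: 4).
Step 2: current leaves = {2,3,4}. Remove leaf 2 (neighbor: 7).
Step 3: current leaves = {3,4,7}. Remove leaf 3 (neighbor: 6).
Step 4: current leaves = {4,6,7}. Remove leaf 4 (neighbor: 9).
Step 5: current leaves = {6,7}. Remove leaf 6 (neighbor: 5).
Step 6: current leaves = {5,7}. Remove leaf 5 (neighbor: 9).
Step 7: current leaves = {7,9}. Remove leaf 7 (neighbor: 10).

Answer: 7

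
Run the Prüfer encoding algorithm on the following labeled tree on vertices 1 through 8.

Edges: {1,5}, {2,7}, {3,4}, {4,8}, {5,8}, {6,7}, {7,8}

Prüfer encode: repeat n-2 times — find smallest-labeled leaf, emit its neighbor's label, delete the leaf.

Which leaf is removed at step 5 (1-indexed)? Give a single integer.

Answer: 5

Derivation:
Step 1: current leaves = {1,2,3,6}. Remove leaf 1 (neighbor: 5).
Step 2: current leaves = {2,3,5,6}. Remove leaf 2 (neighbor: 7).
Step 3: current leaves = {3,5,6}. Remove leaf 3 (neighbor: 4).
Step 4: current leaves = {4,5,6}. Remove leaf 4 (neighbor: 8).
Step 5: current leaves = {5,6}. Remove leaf 5 (neighbor: 8).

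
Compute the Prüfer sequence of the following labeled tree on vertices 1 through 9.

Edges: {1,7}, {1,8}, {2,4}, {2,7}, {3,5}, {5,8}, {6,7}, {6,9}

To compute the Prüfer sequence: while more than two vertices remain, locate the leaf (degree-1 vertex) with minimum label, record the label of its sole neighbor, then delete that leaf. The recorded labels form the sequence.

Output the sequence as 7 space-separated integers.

Step 1: leaves = {3,4,9}. Remove smallest leaf 3, emit neighbor 5.
Step 2: leaves = {4,5,9}. Remove smallest leaf 4, emit neighbor 2.
Step 3: leaves = {2,5,9}. Remove smallest leaf 2, emit neighbor 7.
Step 4: leaves = {5,9}. Remove smallest leaf 5, emit neighbor 8.
Step 5: leaves = {8,9}. Remove smallest leaf 8, emit neighbor 1.
Step 6: leaves = {1,9}. Remove smallest leaf 1, emit neighbor 7.
Step 7: leaves = {7,9}. Remove smallest leaf 7, emit neighbor 6.
Done: 2 vertices remain (6, 9). Sequence = [5 2 7 8 1 7 6]

Answer: 5 2 7 8 1 7 6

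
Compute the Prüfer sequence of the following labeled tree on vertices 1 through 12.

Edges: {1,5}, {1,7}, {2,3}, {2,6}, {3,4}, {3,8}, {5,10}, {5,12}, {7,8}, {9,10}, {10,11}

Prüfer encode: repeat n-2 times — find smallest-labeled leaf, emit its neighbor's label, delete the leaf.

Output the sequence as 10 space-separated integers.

Step 1: leaves = {4,6,9,11,12}. Remove smallest leaf 4, emit neighbor 3.
Step 2: leaves = {6,9,11,12}. Remove smallest leaf 6, emit neighbor 2.
Step 3: leaves = {2,9,11,12}. Remove smallest leaf 2, emit neighbor 3.
Step 4: leaves = {3,9,11,12}. Remove smallest leaf 3, emit neighbor 8.
Step 5: leaves = {8,9,11,12}. Remove smallest leaf 8, emit neighbor 7.
Step 6: leaves = {7,9,11,12}. Remove smallest leaf 7, emit neighbor 1.
Step 7: leaves = {1,9,11,12}. Remove smallest leaf 1, emit neighbor 5.
Step 8: leaves = {9,11,12}. Remove smallest leaf 9, emit neighbor 10.
Step 9: leaves = {11,12}. Remove smallest leaf 11, emit neighbor 10.
Step 10: leaves = {10,12}. Remove smallest leaf 10, emit neighbor 5.
Done: 2 vertices remain (5, 12). Sequence = [3 2 3 8 7 1 5 10 10 5]

Answer: 3 2 3 8 7 1 5 10 10 5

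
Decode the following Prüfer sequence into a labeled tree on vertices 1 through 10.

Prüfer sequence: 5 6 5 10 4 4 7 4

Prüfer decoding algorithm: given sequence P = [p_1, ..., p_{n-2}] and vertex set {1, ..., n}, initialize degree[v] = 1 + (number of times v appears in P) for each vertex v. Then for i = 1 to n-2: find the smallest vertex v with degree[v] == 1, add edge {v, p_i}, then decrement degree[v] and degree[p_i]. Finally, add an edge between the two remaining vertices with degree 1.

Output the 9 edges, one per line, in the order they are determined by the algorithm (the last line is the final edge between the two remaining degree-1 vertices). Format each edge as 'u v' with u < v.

Answer: 1 5
2 6
3 5
5 10
4 6
4 8
7 9
4 7
4 10

Derivation:
Initial degrees: {1:1, 2:1, 3:1, 4:4, 5:3, 6:2, 7:2, 8:1, 9:1, 10:2}
Step 1: smallest deg-1 vertex = 1, p_1 = 5. Add edge {1,5}. Now deg[1]=0, deg[5]=2.
Step 2: smallest deg-1 vertex = 2, p_2 = 6. Add edge {2,6}. Now deg[2]=0, deg[6]=1.
Step 3: smallest deg-1 vertex = 3, p_3 = 5. Add edge {3,5}. Now deg[3]=0, deg[5]=1.
Step 4: smallest deg-1 vertex = 5, p_4 = 10. Add edge {5,10}. Now deg[5]=0, deg[10]=1.
Step 5: smallest deg-1 vertex = 6, p_5 = 4. Add edge {4,6}. Now deg[6]=0, deg[4]=3.
Step 6: smallest deg-1 vertex = 8, p_6 = 4. Add edge {4,8}. Now deg[8]=0, deg[4]=2.
Step 7: smallest deg-1 vertex = 9, p_7 = 7. Add edge {7,9}. Now deg[9]=0, deg[7]=1.
Step 8: smallest deg-1 vertex = 7, p_8 = 4. Add edge {4,7}. Now deg[7]=0, deg[4]=1.
Final: two remaining deg-1 vertices are 4, 10. Add edge {4,10}.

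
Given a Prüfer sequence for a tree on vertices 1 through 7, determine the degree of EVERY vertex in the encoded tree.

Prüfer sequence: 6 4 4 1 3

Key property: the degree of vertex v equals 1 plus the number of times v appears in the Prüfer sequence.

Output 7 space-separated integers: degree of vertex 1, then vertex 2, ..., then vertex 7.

p_1 = 6: count[6] becomes 1
p_2 = 4: count[4] becomes 1
p_3 = 4: count[4] becomes 2
p_4 = 1: count[1] becomes 1
p_5 = 3: count[3] becomes 1
Degrees (1 + count): deg[1]=1+1=2, deg[2]=1+0=1, deg[3]=1+1=2, deg[4]=1+2=3, deg[5]=1+0=1, deg[6]=1+1=2, deg[7]=1+0=1

Answer: 2 1 2 3 1 2 1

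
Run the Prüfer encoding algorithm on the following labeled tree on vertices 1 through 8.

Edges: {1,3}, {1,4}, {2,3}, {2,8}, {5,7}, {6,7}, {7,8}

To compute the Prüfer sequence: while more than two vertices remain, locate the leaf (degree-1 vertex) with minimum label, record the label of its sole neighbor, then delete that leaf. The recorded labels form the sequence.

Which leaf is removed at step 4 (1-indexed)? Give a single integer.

Answer: 2

Derivation:
Step 1: current leaves = {4,5,6}. Remove leaf 4 (neighbor: 1).
Step 2: current leaves = {1,5,6}. Remove leaf 1 (neighbor: 3).
Step 3: current leaves = {3,5,6}. Remove leaf 3 (neighbor: 2).
Step 4: current leaves = {2,5,6}. Remove leaf 2 (neighbor: 8).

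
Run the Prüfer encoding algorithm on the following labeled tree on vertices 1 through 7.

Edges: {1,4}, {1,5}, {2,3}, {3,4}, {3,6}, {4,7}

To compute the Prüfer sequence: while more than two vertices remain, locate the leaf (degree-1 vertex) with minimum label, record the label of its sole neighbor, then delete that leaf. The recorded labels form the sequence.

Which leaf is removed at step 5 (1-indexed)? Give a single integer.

Step 1: current leaves = {2,5,6,7}. Remove leaf 2 (neighbor: 3).
Step 2: current leaves = {5,6,7}. Remove leaf 5 (neighbor: 1).
Step 3: current leaves = {1,6,7}. Remove leaf 1 (neighbor: 4).
Step 4: current leaves = {6,7}. Remove leaf 6 (neighbor: 3).
Step 5: current leaves = {3,7}. Remove leaf 3 (neighbor: 4).

Answer: 3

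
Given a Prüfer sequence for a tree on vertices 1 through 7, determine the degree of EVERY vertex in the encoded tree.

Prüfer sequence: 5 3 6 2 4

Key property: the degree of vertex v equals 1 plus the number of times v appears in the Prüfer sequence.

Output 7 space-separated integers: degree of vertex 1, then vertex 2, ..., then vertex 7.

p_1 = 5: count[5] becomes 1
p_2 = 3: count[3] becomes 1
p_3 = 6: count[6] becomes 1
p_4 = 2: count[2] becomes 1
p_5 = 4: count[4] becomes 1
Degrees (1 + count): deg[1]=1+0=1, deg[2]=1+1=2, deg[3]=1+1=2, deg[4]=1+1=2, deg[5]=1+1=2, deg[6]=1+1=2, deg[7]=1+0=1

Answer: 1 2 2 2 2 2 1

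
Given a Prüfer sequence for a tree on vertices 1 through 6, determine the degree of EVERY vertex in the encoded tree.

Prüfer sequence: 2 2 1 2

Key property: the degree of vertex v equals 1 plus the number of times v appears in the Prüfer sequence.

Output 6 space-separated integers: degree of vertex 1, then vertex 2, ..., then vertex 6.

p_1 = 2: count[2] becomes 1
p_2 = 2: count[2] becomes 2
p_3 = 1: count[1] becomes 1
p_4 = 2: count[2] becomes 3
Degrees (1 + count): deg[1]=1+1=2, deg[2]=1+3=4, deg[3]=1+0=1, deg[4]=1+0=1, deg[5]=1+0=1, deg[6]=1+0=1

Answer: 2 4 1 1 1 1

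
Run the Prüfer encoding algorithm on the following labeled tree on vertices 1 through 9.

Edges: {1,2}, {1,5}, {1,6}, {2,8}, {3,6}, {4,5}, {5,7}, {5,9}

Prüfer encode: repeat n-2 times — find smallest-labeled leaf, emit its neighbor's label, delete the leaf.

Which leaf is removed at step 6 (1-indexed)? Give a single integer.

Step 1: current leaves = {3,4,7,8,9}. Remove leaf 3 (neighbor: 6).
Step 2: current leaves = {4,6,7,8,9}. Remove leaf 4 (neighbor: 5).
Step 3: current leaves = {6,7,8,9}. Remove leaf 6 (neighbor: 1).
Step 4: current leaves = {7,8,9}. Remove leaf 7 (neighbor: 5).
Step 5: current leaves = {8,9}. Remove leaf 8 (neighbor: 2).
Step 6: current leaves = {2,9}. Remove leaf 2 (neighbor: 1).

Answer: 2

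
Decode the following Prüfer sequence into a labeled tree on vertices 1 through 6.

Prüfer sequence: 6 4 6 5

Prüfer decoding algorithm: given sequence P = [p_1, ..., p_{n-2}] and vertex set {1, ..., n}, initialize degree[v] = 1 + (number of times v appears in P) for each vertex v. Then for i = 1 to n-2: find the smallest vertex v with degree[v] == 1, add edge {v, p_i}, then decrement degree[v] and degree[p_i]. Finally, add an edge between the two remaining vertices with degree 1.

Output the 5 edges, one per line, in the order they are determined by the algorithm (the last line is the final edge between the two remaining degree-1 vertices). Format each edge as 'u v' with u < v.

Initial degrees: {1:1, 2:1, 3:1, 4:2, 5:2, 6:3}
Step 1: smallest deg-1 vertex = 1, p_1 = 6. Add edge {1,6}. Now deg[1]=0, deg[6]=2.
Step 2: smallest deg-1 vertex = 2, p_2 = 4. Add edge {2,4}. Now deg[2]=0, deg[4]=1.
Step 3: smallest deg-1 vertex = 3, p_3 = 6. Add edge {3,6}. Now deg[3]=0, deg[6]=1.
Step 4: smallest deg-1 vertex = 4, p_4 = 5. Add edge {4,5}. Now deg[4]=0, deg[5]=1.
Final: two remaining deg-1 vertices are 5, 6. Add edge {5,6}.

Answer: 1 6
2 4
3 6
4 5
5 6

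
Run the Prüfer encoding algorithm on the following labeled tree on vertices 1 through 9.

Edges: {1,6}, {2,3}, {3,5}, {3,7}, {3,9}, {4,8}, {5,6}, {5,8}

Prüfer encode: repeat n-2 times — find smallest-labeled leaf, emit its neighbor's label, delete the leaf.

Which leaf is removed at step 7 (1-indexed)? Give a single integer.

Answer: 5

Derivation:
Step 1: current leaves = {1,2,4,7,9}. Remove leaf 1 (neighbor: 6).
Step 2: current leaves = {2,4,6,7,9}. Remove leaf 2 (neighbor: 3).
Step 3: current leaves = {4,6,7,9}. Remove leaf 4 (neighbor: 8).
Step 4: current leaves = {6,7,8,9}. Remove leaf 6 (neighbor: 5).
Step 5: current leaves = {7,8,9}. Remove leaf 7 (neighbor: 3).
Step 6: current leaves = {8,9}. Remove leaf 8 (neighbor: 5).
Step 7: current leaves = {5,9}. Remove leaf 5 (neighbor: 3).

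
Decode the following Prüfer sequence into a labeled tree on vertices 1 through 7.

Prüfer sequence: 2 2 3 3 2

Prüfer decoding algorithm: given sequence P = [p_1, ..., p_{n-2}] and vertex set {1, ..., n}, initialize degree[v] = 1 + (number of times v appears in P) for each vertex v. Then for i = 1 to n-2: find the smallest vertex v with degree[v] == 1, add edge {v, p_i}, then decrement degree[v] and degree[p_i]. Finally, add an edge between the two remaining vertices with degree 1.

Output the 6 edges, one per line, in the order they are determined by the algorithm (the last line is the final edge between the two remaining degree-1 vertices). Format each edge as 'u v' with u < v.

Answer: 1 2
2 4
3 5
3 6
2 3
2 7

Derivation:
Initial degrees: {1:1, 2:4, 3:3, 4:1, 5:1, 6:1, 7:1}
Step 1: smallest deg-1 vertex = 1, p_1 = 2. Add edge {1,2}. Now deg[1]=0, deg[2]=3.
Step 2: smallest deg-1 vertex = 4, p_2 = 2. Add edge {2,4}. Now deg[4]=0, deg[2]=2.
Step 3: smallest deg-1 vertex = 5, p_3 = 3. Add edge {3,5}. Now deg[5]=0, deg[3]=2.
Step 4: smallest deg-1 vertex = 6, p_4 = 3. Add edge {3,6}. Now deg[6]=0, deg[3]=1.
Step 5: smallest deg-1 vertex = 3, p_5 = 2. Add edge {2,3}. Now deg[3]=0, deg[2]=1.
Final: two remaining deg-1 vertices are 2, 7. Add edge {2,7}.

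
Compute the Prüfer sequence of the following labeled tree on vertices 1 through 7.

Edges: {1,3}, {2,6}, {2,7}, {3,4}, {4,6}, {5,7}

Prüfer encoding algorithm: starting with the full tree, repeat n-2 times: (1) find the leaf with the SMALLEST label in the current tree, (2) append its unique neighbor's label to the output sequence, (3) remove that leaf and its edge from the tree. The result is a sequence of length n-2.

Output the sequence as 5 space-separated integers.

Answer: 3 4 6 7 2

Derivation:
Step 1: leaves = {1,5}. Remove smallest leaf 1, emit neighbor 3.
Step 2: leaves = {3,5}. Remove smallest leaf 3, emit neighbor 4.
Step 3: leaves = {4,5}. Remove smallest leaf 4, emit neighbor 6.
Step 4: leaves = {5,6}. Remove smallest leaf 5, emit neighbor 7.
Step 5: leaves = {6,7}. Remove smallest leaf 6, emit neighbor 2.
Done: 2 vertices remain (2, 7). Sequence = [3 4 6 7 2]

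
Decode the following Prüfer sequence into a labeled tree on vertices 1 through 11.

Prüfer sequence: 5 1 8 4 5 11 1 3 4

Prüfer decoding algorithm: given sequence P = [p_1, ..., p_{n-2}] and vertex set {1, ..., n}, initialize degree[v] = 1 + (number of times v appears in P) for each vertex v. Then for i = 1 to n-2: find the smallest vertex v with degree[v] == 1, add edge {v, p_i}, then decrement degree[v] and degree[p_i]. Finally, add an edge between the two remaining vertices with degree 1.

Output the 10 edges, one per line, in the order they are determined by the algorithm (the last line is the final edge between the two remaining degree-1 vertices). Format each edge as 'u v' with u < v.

Answer: 2 5
1 6
7 8
4 8
5 9
5 11
1 10
1 3
3 4
4 11

Derivation:
Initial degrees: {1:3, 2:1, 3:2, 4:3, 5:3, 6:1, 7:1, 8:2, 9:1, 10:1, 11:2}
Step 1: smallest deg-1 vertex = 2, p_1 = 5. Add edge {2,5}. Now deg[2]=0, deg[5]=2.
Step 2: smallest deg-1 vertex = 6, p_2 = 1. Add edge {1,6}. Now deg[6]=0, deg[1]=2.
Step 3: smallest deg-1 vertex = 7, p_3 = 8. Add edge {7,8}. Now deg[7]=0, deg[8]=1.
Step 4: smallest deg-1 vertex = 8, p_4 = 4. Add edge {4,8}. Now deg[8]=0, deg[4]=2.
Step 5: smallest deg-1 vertex = 9, p_5 = 5. Add edge {5,9}. Now deg[9]=0, deg[5]=1.
Step 6: smallest deg-1 vertex = 5, p_6 = 11. Add edge {5,11}. Now deg[5]=0, deg[11]=1.
Step 7: smallest deg-1 vertex = 10, p_7 = 1. Add edge {1,10}. Now deg[10]=0, deg[1]=1.
Step 8: smallest deg-1 vertex = 1, p_8 = 3. Add edge {1,3}. Now deg[1]=0, deg[3]=1.
Step 9: smallest deg-1 vertex = 3, p_9 = 4. Add edge {3,4}. Now deg[3]=0, deg[4]=1.
Final: two remaining deg-1 vertices are 4, 11. Add edge {4,11}.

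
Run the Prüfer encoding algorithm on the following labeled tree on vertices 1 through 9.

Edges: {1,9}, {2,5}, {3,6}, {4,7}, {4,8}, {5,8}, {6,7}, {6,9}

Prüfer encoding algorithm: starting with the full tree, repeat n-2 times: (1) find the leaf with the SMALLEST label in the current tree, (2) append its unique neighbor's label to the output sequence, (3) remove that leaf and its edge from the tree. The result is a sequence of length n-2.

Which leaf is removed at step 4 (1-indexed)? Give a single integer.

Answer: 5

Derivation:
Step 1: current leaves = {1,2,3}. Remove leaf 1 (neighbor: 9).
Step 2: current leaves = {2,3,9}. Remove leaf 2 (neighbor: 5).
Step 3: current leaves = {3,5,9}. Remove leaf 3 (neighbor: 6).
Step 4: current leaves = {5,9}. Remove leaf 5 (neighbor: 8).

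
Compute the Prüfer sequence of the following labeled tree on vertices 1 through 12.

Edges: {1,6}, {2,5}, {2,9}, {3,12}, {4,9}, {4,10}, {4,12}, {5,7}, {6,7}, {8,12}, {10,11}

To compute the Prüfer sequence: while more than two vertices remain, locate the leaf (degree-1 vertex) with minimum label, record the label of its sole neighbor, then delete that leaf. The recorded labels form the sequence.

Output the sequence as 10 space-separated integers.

Answer: 6 12 7 5 2 9 12 4 10 4

Derivation:
Step 1: leaves = {1,3,8,11}. Remove smallest leaf 1, emit neighbor 6.
Step 2: leaves = {3,6,8,11}. Remove smallest leaf 3, emit neighbor 12.
Step 3: leaves = {6,8,11}. Remove smallest leaf 6, emit neighbor 7.
Step 4: leaves = {7,8,11}. Remove smallest leaf 7, emit neighbor 5.
Step 5: leaves = {5,8,11}. Remove smallest leaf 5, emit neighbor 2.
Step 6: leaves = {2,8,11}. Remove smallest leaf 2, emit neighbor 9.
Step 7: leaves = {8,9,11}. Remove smallest leaf 8, emit neighbor 12.
Step 8: leaves = {9,11,12}. Remove smallest leaf 9, emit neighbor 4.
Step 9: leaves = {11,12}. Remove smallest leaf 11, emit neighbor 10.
Step 10: leaves = {10,12}. Remove smallest leaf 10, emit neighbor 4.
Done: 2 vertices remain (4, 12). Sequence = [6 12 7 5 2 9 12 4 10 4]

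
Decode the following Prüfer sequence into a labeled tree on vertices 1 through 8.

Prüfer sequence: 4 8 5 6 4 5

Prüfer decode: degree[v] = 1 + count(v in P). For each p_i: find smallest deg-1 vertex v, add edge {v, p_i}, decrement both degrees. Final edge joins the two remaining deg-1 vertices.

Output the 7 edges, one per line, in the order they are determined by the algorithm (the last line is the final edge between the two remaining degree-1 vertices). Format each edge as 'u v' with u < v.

Answer: 1 4
2 8
3 5
6 7
4 6
4 5
5 8

Derivation:
Initial degrees: {1:1, 2:1, 3:1, 4:3, 5:3, 6:2, 7:1, 8:2}
Step 1: smallest deg-1 vertex = 1, p_1 = 4. Add edge {1,4}. Now deg[1]=0, deg[4]=2.
Step 2: smallest deg-1 vertex = 2, p_2 = 8. Add edge {2,8}. Now deg[2]=0, deg[8]=1.
Step 3: smallest deg-1 vertex = 3, p_3 = 5. Add edge {3,5}. Now deg[3]=0, deg[5]=2.
Step 4: smallest deg-1 vertex = 7, p_4 = 6. Add edge {6,7}. Now deg[7]=0, deg[6]=1.
Step 5: smallest deg-1 vertex = 6, p_5 = 4. Add edge {4,6}. Now deg[6]=0, deg[4]=1.
Step 6: smallest deg-1 vertex = 4, p_6 = 5. Add edge {4,5}. Now deg[4]=0, deg[5]=1.
Final: two remaining deg-1 vertices are 5, 8. Add edge {5,8}.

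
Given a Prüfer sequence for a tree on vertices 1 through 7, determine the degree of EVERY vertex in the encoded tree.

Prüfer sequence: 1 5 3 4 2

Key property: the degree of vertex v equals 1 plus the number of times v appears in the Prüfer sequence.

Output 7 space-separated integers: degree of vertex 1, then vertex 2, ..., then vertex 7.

Answer: 2 2 2 2 2 1 1

Derivation:
p_1 = 1: count[1] becomes 1
p_2 = 5: count[5] becomes 1
p_3 = 3: count[3] becomes 1
p_4 = 4: count[4] becomes 1
p_5 = 2: count[2] becomes 1
Degrees (1 + count): deg[1]=1+1=2, deg[2]=1+1=2, deg[3]=1+1=2, deg[4]=1+1=2, deg[5]=1+1=2, deg[6]=1+0=1, deg[7]=1+0=1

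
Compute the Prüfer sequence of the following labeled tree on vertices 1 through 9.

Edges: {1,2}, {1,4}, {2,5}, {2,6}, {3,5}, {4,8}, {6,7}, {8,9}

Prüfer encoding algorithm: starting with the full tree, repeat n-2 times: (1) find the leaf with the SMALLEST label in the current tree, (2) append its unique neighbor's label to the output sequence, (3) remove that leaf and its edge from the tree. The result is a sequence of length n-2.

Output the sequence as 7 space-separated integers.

Answer: 5 2 6 2 1 4 8

Derivation:
Step 1: leaves = {3,7,9}. Remove smallest leaf 3, emit neighbor 5.
Step 2: leaves = {5,7,9}. Remove smallest leaf 5, emit neighbor 2.
Step 3: leaves = {7,9}. Remove smallest leaf 7, emit neighbor 6.
Step 4: leaves = {6,9}. Remove smallest leaf 6, emit neighbor 2.
Step 5: leaves = {2,9}. Remove smallest leaf 2, emit neighbor 1.
Step 6: leaves = {1,9}. Remove smallest leaf 1, emit neighbor 4.
Step 7: leaves = {4,9}. Remove smallest leaf 4, emit neighbor 8.
Done: 2 vertices remain (8, 9). Sequence = [5 2 6 2 1 4 8]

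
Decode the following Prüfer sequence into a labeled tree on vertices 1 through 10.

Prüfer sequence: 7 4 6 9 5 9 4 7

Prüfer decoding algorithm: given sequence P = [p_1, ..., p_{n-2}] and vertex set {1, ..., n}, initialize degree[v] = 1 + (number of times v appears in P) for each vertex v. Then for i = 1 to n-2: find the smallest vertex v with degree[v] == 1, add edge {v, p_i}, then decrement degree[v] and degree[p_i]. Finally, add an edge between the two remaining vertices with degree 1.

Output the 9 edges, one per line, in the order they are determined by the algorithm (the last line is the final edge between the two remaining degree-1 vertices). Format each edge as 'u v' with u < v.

Initial degrees: {1:1, 2:1, 3:1, 4:3, 5:2, 6:2, 7:3, 8:1, 9:3, 10:1}
Step 1: smallest deg-1 vertex = 1, p_1 = 7. Add edge {1,7}. Now deg[1]=0, deg[7]=2.
Step 2: smallest deg-1 vertex = 2, p_2 = 4. Add edge {2,4}. Now deg[2]=0, deg[4]=2.
Step 3: smallest deg-1 vertex = 3, p_3 = 6. Add edge {3,6}. Now deg[3]=0, deg[6]=1.
Step 4: smallest deg-1 vertex = 6, p_4 = 9. Add edge {6,9}. Now deg[6]=0, deg[9]=2.
Step 5: smallest deg-1 vertex = 8, p_5 = 5. Add edge {5,8}. Now deg[8]=0, deg[5]=1.
Step 6: smallest deg-1 vertex = 5, p_6 = 9. Add edge {5,9}. Now deg[5]=0, deg[9]=1.
Step 7: smallest deg-1 vertex = 9, p_7 = 4. Add edge {4,9}. Now deg[9]=0, deg[4]=1.
Step 8: smallest deg-1 vertex = 4, p_8 = 7. Add edge {4,7}. Now deg[4]=0, deg[7]=1.
Final: two remaining deg-1 vertices are 7, 10. Add edge {7,10}.

Answer: 1 7
2 4
3 6
6 9
5 8
5 9
4 9
4 7
7 10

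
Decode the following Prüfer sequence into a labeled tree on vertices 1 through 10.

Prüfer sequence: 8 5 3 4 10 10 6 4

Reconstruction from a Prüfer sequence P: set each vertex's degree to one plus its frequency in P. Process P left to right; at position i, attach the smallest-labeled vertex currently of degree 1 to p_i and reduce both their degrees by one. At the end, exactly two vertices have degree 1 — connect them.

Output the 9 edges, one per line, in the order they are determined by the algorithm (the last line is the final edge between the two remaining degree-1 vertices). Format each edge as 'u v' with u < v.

Initial degrees: {1:1, 2:1, 3:2, 4:3, 5:2, 6:2, 7:1, 8:2, 9:1, 10:3}
Step 1: smallest deg-1 vertex = 1, p_1 = 8. Add edge {1,8}. Now deg[1]=0, deg[8]=1.
Step 2: smallest deg-1 vertex = 2, p_2 = 5. Add edge {2,5}. Now deg[2]=0, deg[5]=1.
Step 3: smallest deg-1 vertex = 5, p_3 = 3. Add edge {3,5}. Now deg[5]=0, deg[3]=1.
Step 4: smallest deg-1 vertex = 3, p_4 = 4. Add edge {3,4}. Now deg[3]=0, deg[4]=2.
Step 5: smallest deg-1 vertex = 7, p_5 = 10. Add edge {7,10}. Now deg[7]=0, deg[10]=2.
Step 6: smallest deg-1 vertex = 8, p_6 = 10. Add edge {8,10}. Now deg[8]=0, deg[10]=1.
Step 7: smallest deg-1 vertex = 9, p_7 = 6. Add edge {6,9}. Now deg[9]=0, deg[6]=1.
Step 8: smallest deg-1 vertex = 6, p_8 = 4. Add edge {4,6}. Now deg[6]=0, deg[4]=1.
Final: two remaining deg-1 vertices are 4, 10. Add edge {4,10}.

Answer: 1 8
2 5
3 5
3 4
7 10
8 10
6 9
4 6
4 10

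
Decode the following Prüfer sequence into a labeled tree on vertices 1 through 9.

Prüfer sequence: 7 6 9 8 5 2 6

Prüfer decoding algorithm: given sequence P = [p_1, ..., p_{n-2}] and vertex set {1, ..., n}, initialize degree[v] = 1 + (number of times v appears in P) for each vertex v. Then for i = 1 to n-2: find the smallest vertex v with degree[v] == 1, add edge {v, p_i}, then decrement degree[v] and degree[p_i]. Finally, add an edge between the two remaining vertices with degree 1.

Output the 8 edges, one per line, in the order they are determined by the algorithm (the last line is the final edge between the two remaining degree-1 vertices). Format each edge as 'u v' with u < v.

Answer: 1 7
3 6
4 9
7 8
5 8
2 5
2 6
6 9

Derivation:
Initial degrees: {1:1, 2:2, 3:1, 4:1, 5:2, 6:3, 7:2, 8:2, 9:2}
Step 1: smallest deg-1 vertex = 1, p_1 = 7. Add edge {1,7}. Now deg[1]=0, deg[7]=1.
Step 2: smallest deg-1 vertex = 3, p_2 = 6. Add edge {3,6}. Now deg[3]=0, deg[6]=2.
Step 3: smallest deg-1 vertex = 4, p_3 = 9. Add edge {4,9}. Now deg[4]=0, deg[9]=1.
Step 4: smallest deg-1 vertex = 7, p_4 = 8. Add edge {7,8}. Now deg[7]=0, deg[8]=1.
Step 5: smallest deg-1 vertex = 8, p_5 = 5. Add edge {5,8}. Now deg[8]=0, deg[5]=1.
Step 6: smallest deg-1 vertex = 5, p_6 = 2. Add edge {2,5}. Now deg[5]=0, deg[2]=1.
Step 7: smallest deg-1 vertex = 2, p_7 = 6. Add edge {2,6}. Now deg[2]=0, deg[6]=1.
Final: two remaining deg-1 vertices are 6, 9. Add edge {6,9}.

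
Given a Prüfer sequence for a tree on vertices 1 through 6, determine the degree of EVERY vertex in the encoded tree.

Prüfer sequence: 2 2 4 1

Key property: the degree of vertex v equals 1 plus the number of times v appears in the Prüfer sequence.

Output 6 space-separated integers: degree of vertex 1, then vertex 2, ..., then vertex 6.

p_1 = 2: count[2] becomes 1
p_2 = 2: count[2] becomes 2
p_3 = 4: count[4] becomes 1
p_4 = 1: count[1] becomes 1
Degrees (1 + count): deg[1]=1+1=2, deg[2]=1+2=3, deg[3]=1+0=1, deg[4]=1+1=2, deg[5]=1+0=1, deg[6]=1+0=1

Answer: 2 3 1 2 1 1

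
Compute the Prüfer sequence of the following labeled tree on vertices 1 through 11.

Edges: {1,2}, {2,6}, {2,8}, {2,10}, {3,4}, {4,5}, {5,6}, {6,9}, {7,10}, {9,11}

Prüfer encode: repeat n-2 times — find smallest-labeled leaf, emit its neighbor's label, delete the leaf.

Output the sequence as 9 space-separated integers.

Answer: 2 4 5 6 10 2 2 6 9

Derivation:
Step 1: leaves = {1,3,7,8,11}. Remove smallest leaf 1, emit neighbor 2.
Step 2: leaves = {3,7,8,11}. Remove smallest leaf 3, emit neighbor 4.
Step 3: leaves = {4,7,8,11}. Remove smallest leaf 4, emit neighbor 5.
Step 4: leaves = {5,7,8,11}. Remove smallest leaf 5, emit neighbor 6.
Step 5: leaves = {7,8,11}. Remove smallest leaf 7, emit neighbor 10.
Step 6: leaves = {8,10,11}. Remove smallest leaf 8, emit neighbor 2.
Step 7: leaves = {10,11}. Remove smallest leaf 10, emit neighbor 2.
Step 8: leaves = {2,11}. Remove smallest leaf 2, emit neighbor 6.
Step 9: leaves = {6,11}. Remove smallest leaf 6, emit neighbor 9.
Done: 2 vertices remain (9, 11). Sequence = [2 4 5 6 10 2 2 6 9]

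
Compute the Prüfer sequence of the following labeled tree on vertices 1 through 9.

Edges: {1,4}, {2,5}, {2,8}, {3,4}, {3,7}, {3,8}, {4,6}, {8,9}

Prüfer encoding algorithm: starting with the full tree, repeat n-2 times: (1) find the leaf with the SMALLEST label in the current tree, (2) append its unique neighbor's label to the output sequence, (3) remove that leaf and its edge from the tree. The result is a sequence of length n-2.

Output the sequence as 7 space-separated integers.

Answer: 4 2 8 4 3 3 8

Derivation:
Step 1: leaves = {1,5,6,7,9}. Remove smallest leaf 1, emit neighbor 4.
Step 2: leaves = {5,6,7,9}. Remove smallest leaf 5, emit neighbor 2.
Step 3: leaves = {2,6,7,9}. Remove smallest leaf 2, emit neighbor 8.
Step 4: leaves = {6,7,9}. Remove smallest leaf 6, emit neighbor 4.
Step 5: leaves = {4,7,9}. Remove smallest leaf 4, emit neighbor 3.
Step 6: leaves = {7,9}. Remove smallest leaf 7, emit neighbor 3.
Step 7: leaves = {3,9}. Remove smallest leaf 3, emit neighbor 8.
Done: 2 vertices remain (8, 9). Sequence = [4 2 8 4 3 3 8]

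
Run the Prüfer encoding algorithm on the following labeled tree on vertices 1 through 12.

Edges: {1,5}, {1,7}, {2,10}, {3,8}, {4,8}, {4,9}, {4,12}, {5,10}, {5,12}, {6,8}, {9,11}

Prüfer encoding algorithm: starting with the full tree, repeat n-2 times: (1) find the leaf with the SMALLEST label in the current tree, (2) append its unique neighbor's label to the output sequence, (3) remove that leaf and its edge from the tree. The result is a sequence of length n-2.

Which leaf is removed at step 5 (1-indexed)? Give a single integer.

Step 1: current leaves = {2,3,6,7,11}. Remove leaf 2 (neighbor: 10).
Step 2: current leaves = {3,6,7,10,11}. Remove leaf 3 (neighbor: 8).
Step 3: current leaves = {6,7,10,11}. Remove leaf 6 (neighbor: 8).
Step 4: current leaves = {7,8,10,11}. Remove leaf 7 (neighbor: 1).
Step 5: current leaves = {1,8,10,11}. Remove leaf 1 (neighbor: 5).

Answer: 1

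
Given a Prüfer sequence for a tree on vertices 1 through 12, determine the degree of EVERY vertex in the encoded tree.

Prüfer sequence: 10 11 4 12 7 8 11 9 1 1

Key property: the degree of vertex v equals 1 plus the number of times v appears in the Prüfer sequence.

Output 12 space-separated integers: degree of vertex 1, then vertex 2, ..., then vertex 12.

p_1 = 10: count[10] becomes 1
p_2 = 11: count[11] becomes 1
p_3 = 4: count[4] becomes 1
p_4 = 12: count[12] becomes 1
p_5 = 7: count[7] becomes 1
p_6 = 8: count[8] becomes 1
p_7 = 11: count[11] becomes 2
p_8 = 9: count[9] becomes 1
p_9 = 1: count[1] becomes 1
p_10 = 1: count[1] becomes 2
Degrees (1 + count): deg[1]=1+2=3, deg[2]=1+0=1, deg[3]=1+0=1, deg[4]=1+1=2, deg[5]=1+0=1, deg[6]=1+0=1, deg[7]=1+1=2, deg[8]=1+1=2, deg[9]=1+1=2, deg[10]=1+1=2, deg[11]=1+2=3, deg[12]=1+1=2

Answer: 3 1 1 2 1 1 2 2 2 2 3 2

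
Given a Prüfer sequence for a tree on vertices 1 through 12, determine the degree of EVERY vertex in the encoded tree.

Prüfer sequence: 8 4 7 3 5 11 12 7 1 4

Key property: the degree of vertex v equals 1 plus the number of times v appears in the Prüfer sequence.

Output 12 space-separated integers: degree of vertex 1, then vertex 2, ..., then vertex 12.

p_1 = 8: count[8] becomes 1
p_2 = 4: count[4] becomes 1
p_3 = 7: count[7] becomes 1
p_4 = 3: count[3] becomes 1
p_5 = 5: count[5] becomes 1
p_6 = 11: count[11] becomes 1
p_7 = 12: count[12] becomes 1
p_8 = 7: count[7] becomes 2
p_9 = 1: count[1] becomes 1
p_10 = 4: count[4] becomes 2
Degrees (1 + count): deg[1]=1+1=2, deg[2]=1+0=1, deg[3]=1+1=2, deg[4]=1+2=3, deg[5]=1+1=2, deg[6]=1+0=1, deg[7]=1+2=3, deg[8]=1+1=2, deg[9]=1+0=1, deg[10]=1+0=1, deg[11]=1+1=2, deg[12]=1+1=2

Answer: 2 1 2 3 2 1 3 2 1 1 2 2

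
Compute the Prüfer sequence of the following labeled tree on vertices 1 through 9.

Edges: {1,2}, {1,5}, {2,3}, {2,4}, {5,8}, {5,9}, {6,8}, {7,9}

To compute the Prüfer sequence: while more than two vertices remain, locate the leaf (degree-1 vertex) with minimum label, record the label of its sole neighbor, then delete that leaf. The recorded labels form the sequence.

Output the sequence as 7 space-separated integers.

Step 1: leaves = {3,4,6,7}. Remove smallest leaf 3, emit neighbor 2.
Step 2: leaves = {4,6,7}. Remove smallest leaf 4, emit neighbor 2.
Step 3: leaves = {2,6,7}. Remove smallest leaf 2, emit neighbor 1.
Step 4: leaves = {1,6,7}. Remove smallest leaf 1, emit neighbor 5.
Step 5: leaves = {6,7}. Remove smallest leaf 6, emit neighbor 8.
Step 6: leaves = {7,8}. Remove smallest leaf 7, emit neighbor 9.
Step 7: leaves = {8,9}. Remove smallest leaf 8, emit neighbor 5.
Done: 2 vertices remain (5, 9). Sequence = [2 2 1 5 8 9 5]

Answer: 2 2 1 5 8 9 5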